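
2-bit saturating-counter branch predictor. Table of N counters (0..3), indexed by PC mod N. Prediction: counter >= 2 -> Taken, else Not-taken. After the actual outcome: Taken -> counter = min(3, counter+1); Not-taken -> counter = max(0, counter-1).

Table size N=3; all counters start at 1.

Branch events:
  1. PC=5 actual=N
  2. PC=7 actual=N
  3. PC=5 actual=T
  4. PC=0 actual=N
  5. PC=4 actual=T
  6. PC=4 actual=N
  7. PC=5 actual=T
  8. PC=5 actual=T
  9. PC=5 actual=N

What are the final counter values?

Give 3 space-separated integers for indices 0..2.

Ev 1: PC=5 idx=2 pred=N actual=N -> ctr[2]=0
Ev 2: PC=7 idx=1 pred=N actual=N -> ctr[1]=0
Ev 3: PC=5 idx=2 pred=N actual=T -> ctr[2]=1
Ev 4: PC=0 idx=0 pred=N actual=N -> ctr[0]=0
Ev 5: PC=4 idx=1 pred=N actual=T -> ctr[1]=1
Ev 6: PC=4 idx=1 pred=N actual=N -> ctr[1]=0
Ev 7: PC=5 idx=2 pred=N actual=T -> ctr[2]=2
Ev 8: PC=5 idx=2 pred=T actual=T -> ctr[2]=3
Ev 9: PC=5 idx=2 pred=T actual=N -> ctr[2]=2

Answer: 0 0 2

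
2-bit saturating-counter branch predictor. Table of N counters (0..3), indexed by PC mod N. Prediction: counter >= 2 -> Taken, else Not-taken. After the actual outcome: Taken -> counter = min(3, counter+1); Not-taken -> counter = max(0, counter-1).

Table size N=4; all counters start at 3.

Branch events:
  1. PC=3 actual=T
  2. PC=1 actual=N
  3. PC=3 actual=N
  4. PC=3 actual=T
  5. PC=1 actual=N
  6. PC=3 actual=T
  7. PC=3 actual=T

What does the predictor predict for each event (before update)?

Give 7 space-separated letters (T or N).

Answer: T T T T T T T

Derivation:
Ev 1: PC=3 idx=3 pred=T actual=T -> ctr[3]=3
Ev 2: PC=1 idx=1 pred=T actual=N -> ctr[1]=2
Ev 3: PC=3 idx=3 pred=T actual=N -> ctr[3]=2
Ev 4: PC=3 idx=3 pred=T actual=T -> ctr[3]=3
Ev 5: PC=1 idx=1 pred=T actual=N -> ctr[1]=1
Ev 6: PC=3 idx=3 pred=T actual=T -> ctr[3]=3
Ev 7: PC=3 idx=3 pred=T actual=T -> ctr[3]=3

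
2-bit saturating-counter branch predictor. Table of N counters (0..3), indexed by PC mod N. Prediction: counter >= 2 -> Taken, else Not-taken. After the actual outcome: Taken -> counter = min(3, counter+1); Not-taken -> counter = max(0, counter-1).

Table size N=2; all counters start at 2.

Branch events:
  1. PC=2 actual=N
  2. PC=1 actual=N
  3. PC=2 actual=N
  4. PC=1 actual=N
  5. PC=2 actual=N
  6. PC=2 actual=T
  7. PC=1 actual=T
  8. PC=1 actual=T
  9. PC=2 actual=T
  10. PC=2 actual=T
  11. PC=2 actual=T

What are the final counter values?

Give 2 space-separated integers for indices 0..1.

Answer: 3 2

Derivation:
Ev 1: PC=2 idx=0 pred=T actual=N -> ctr[0]=1
Ev 2: PC=1 idx=1 pred=T actual=N -> ctr[1]=1
Ev 3: PC=2 idx=0 pred=N actual=N -> ctr[0]=0
Ev 4: PC=1 idx=1 pred=N actual=N -> ctr[1]=0
Ev 5: PC=2 idx=0 pred=N actual=N -> ctr[0]=0
Ev 6: PC=2 idx=0 pred=N actual=T -> ctr[0]=1
Ev 7: PC=1 idx=1 pred=N actual=T -> ctr[1]=1
Ev 8: PC=1 idx=1 pred=N actual=T -> ctr[1]=2
Ev 9: PC=2 idx=0 pred=N actual=T -> ctr[0]=2
Ev 10: PC=2 idx=0 pred=T actual=T -> ctr[0]=3
Ev 11: PC=2 idx=0 pred=T actual=T -> ctr[0]=3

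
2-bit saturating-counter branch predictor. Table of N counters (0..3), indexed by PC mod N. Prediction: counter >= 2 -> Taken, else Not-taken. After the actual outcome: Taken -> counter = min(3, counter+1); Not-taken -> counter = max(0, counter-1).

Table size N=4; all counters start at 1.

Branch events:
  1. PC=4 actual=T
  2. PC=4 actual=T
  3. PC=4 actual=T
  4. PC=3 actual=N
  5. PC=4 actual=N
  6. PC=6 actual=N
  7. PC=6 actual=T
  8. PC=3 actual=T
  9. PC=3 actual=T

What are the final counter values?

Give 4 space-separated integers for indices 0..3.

Ev 1: PC=4 idx=0 pred=N actual=T -> ctr[0]=2
Ev 2: PC=4 idx=0 pred=T actual=T -> ctr[0]=3
Ev 3: PC=4 idx=0 pred=T actual=T -> ctr[0]=3
Ev 4: PC=3 idx=3 pred=N actual=N -> ctr[3]=0
Ev 5: PC=4 idx=0 pred=T actual=N -> ctr[0]=2
Ev 6: PC=6 idx=2 pred=N actual=N -> ctr[2]=0
Ev 7: PC=6 idx=2 pred=N actual=T -> ctr[2]=1
Ev 8: PC=3 idx=3 pred=N actual=T -> ctr[3]=1
Ev 9: PC=3 idx=3 pred=N actual=T -> ctr[3]=2

Answer: 2 1 1 2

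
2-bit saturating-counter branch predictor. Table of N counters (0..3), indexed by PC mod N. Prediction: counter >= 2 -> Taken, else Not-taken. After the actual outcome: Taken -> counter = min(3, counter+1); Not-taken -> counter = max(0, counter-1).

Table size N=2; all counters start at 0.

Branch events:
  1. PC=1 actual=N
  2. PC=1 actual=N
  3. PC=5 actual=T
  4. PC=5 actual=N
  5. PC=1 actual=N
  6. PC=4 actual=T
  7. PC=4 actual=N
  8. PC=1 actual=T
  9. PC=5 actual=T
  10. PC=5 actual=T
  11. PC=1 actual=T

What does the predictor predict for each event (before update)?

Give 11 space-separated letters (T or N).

Answer: N N N N N N N N N T T

Derivation:
Ev 1: PC=1 idx=1 pred=N actual=N -> ctr[1]=0
Ev 2: PC=1 idx=1 pred=N actual=N -> ctr[1]=0
Ev 3: PC=5 idx=1 pred=N actual=T -> ctr[1]=1
Ev 4: PC=5 idx=1 pred=N actual=N -> ctr[1]=0
Ev 5: PC=1 idx=1 pred=N actual=N -> ctr[1]=0
Ev 6: PC=4 idx=0 pred=N actual=T -> ctr[0]=1
Ev 7: PC=4 idx=0 pred=N actual=N -> ctr[0]=0
Ev 8: PC=1 idx=1 pred=N actual=T -> ctr[1]=1
Ev 9: PC=5 idx=1 pred=N actual=T -> ctr[1]=2
Ev 10: PC=5 idx=1 pred=T actual=T -> ctr[1]=3
Ev 11: PC=1 idx=1 pred=T actual=T -> ctr[1]=3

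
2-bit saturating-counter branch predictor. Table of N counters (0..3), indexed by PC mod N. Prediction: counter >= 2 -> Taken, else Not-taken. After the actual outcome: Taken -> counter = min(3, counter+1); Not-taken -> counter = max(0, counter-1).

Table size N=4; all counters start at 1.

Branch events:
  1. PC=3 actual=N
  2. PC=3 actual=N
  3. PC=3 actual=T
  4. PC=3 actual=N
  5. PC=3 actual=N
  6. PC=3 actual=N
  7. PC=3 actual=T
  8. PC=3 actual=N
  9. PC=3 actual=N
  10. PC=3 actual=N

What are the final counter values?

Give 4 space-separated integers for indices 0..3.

Ev 1: PC=3 idx=3 pred=N actual=N -> ctr[3]=0
Ev 2: PC=3 idx=3 pred=N actual=N -> ctr[3]=0
Ev 3: PC=3 idx=3 pred=N actual=T -> ctr[3]=1
Ev 4: PC=3 idx=3 pred=N actual=N -> ctr[3]=0
Ev 5: PC=3 idx=3 pred=N actual=N -> ctr[3]=0
Ev 6: PC=3 idx=3 pred=N actual=N -> ctr[3]=0
Ev 7: PC=3 idx=3 pred=N actual=T -> ctr[3]=1
Ev 8: PC=3 idx=3 pred=N actual=N -> ctr[3]=0
Ev 9: PC=3 idx=3 pred=N actual=N -> ctr[3]=0
Ev 10: PC=3 idx=3 pred=N actual=N -> ctr[3]=0

Answer: 1 1 1 0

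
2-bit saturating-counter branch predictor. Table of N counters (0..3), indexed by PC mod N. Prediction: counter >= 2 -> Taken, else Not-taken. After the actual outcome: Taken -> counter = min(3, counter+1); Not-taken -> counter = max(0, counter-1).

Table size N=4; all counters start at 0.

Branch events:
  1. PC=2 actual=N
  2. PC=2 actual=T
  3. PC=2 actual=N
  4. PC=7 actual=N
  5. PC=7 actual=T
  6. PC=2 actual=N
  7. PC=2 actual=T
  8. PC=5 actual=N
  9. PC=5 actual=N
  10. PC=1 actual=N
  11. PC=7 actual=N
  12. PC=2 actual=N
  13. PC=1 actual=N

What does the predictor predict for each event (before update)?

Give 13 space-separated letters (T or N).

Answer: N N N N N N N N N N N N N

Derivation:
Ev 1: PC=2 idx=2 pred=N actual=N -> ctr[2]=0
Ev 2: PC=2 idx=2 pred=N actual=T -> ctr[2]=1
Ev 3: PC=2 idx=2 pred=N actual=N -> ctr[2]=0
Ev 4: PC=7 idx=3 pred=N actual=N -> ctr[3]=0
Ev 5: PC=7 idx=3 pred=N actual=T -> ctr[3]=1
Ev 6: PC=2 idx=2 pred=N actual=N -> ctr[2]=0
Ev 7: PC=2 idx=2 pred=N actual=T -> ctr[2]=1
Ev 8: PC=5 idx=1 pred=N actual=N -> ctr[1]=0
Ev 9: PC=5 idx=1 pred=N actual=N -> ctr[1]=0
Ev 10: PC=1 idx=1 pred=N actual=N -> ctr[1]=0
Ev 11: PC=7 idx=3 pred=N actual=N -> ctr[3]=0
Ev 12: PC=2 idx=2 pred=N actual=N -> ctr[2]=0
Ev 13: PC=1 idx=1 pred=N actual=N -> ctr[1]=0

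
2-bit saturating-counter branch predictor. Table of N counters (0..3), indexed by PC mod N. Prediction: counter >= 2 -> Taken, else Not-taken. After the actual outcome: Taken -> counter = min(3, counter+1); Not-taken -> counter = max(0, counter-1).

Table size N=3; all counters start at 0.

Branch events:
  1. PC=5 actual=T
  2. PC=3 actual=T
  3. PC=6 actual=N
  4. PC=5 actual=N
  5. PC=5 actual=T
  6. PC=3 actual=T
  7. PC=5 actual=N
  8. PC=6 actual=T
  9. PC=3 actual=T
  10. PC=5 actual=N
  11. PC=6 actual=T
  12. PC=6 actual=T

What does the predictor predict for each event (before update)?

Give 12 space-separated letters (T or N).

Answer: N N N N N N N N T N T T

Derivation:
Ev 1: PC=5 idx=2 pred=N actual=T -> ctr[2]=1
Ev 2: PC=3 idx=0 pred=N actual=T -> ctr[0]=1
Ev 3: PC=6 idx=0 pred=N actual=N -> ctr[0]=0
Ev 4: PC=5 idx=2 pred=N actual=N -> ctr[2]=0
Ev 5: PC=5 idx=2 pred=N actual=T -> ctr[2]=1
Ev 6: PC=3 idx=0 pred=N actual=T -> ctr[0]=1
Ev 7: PC=5 idx=2 pred=N actual=N -> ctr[2]=0
Ev 8: PC=6 idx=0 pred=N actual=T -> ctr[0]=2
Ev 9: PC=3 idx=0 pred=T actual=T -> ctr[0]=3
Ev 10: PC=5 idx=2 pred=N actual=N -> ctr[2]=0
Ev 11: PC=6 idx=0 pred=T actual=T -> ctr[0]=3
Ev 12: PC=6 idx=0 pred=T actual=T -> ctr[0]=3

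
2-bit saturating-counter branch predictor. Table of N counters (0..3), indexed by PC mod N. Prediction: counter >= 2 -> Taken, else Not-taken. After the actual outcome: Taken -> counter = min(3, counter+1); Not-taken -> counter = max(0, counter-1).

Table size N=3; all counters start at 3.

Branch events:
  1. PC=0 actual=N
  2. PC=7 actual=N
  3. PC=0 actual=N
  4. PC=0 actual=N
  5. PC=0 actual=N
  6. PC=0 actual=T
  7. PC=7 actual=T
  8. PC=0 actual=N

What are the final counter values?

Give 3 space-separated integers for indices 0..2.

Answer: 0 3 3

Derivation:
Ev 1: PC=0 idx=0 pred=T actual=N -> ctr[0]=2
Ev 2: PC=7 idx=1 pred=T actual=N -> ctr[1]=2
Ev 3: PC=0 idx=0 pred=T actual=N -> ctr[0]=1
Ev 4: PC=0 idx=0 pred=N actual=N -> ctr[0]=0
Ev 5: PC=0 idx=0 pred=N actual=N -> ctr[0]=0
Ev 6: PC=0 idx=0 pred=N actual=T -> ctr[0]=1
Ev 7: PC=7 idx=1 pred=T actual=T -> ctr[1]=3
Ev 8: PC=0 idx=0 pred=N actual=N -> ctr[0]=0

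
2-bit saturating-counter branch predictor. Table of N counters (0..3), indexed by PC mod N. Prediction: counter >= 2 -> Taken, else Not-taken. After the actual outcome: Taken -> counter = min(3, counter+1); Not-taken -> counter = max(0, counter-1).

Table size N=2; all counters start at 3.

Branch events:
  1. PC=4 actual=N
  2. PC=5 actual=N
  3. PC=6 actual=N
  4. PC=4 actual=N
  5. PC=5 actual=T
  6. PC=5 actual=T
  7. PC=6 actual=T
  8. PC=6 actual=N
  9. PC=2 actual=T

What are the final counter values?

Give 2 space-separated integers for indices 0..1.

Ev 1: PC=4 idx=0 pred=T actual=N -> ctr[0]=2
Ev 2: PC=5 idx=1 pred=T actual=N -> ctr[1]=2
Ev 3: PC=6 idx=0 pred=T actual=N -> ctr[0]=1
Ev 4: PC=4 idx=0 pred=N actual=N -> ctr[0]=0
Ev 5: PC=5 idx=1 pred=T actual=T -> ctr[1]=3
Ev 6: PC=5 idx=1 pred=T actual=T -> ctr[1]=3
Ev 7: PC=6 idx=0 pred=N actual=T -> ctr[0]=1
Ev 8: PC=6 idx=0 pred=N actual=N -> ctr[0]=0
Ev 9: PC=2 idx=0 pred=N actual=T -> ctr[0]=1

Answer: 1 3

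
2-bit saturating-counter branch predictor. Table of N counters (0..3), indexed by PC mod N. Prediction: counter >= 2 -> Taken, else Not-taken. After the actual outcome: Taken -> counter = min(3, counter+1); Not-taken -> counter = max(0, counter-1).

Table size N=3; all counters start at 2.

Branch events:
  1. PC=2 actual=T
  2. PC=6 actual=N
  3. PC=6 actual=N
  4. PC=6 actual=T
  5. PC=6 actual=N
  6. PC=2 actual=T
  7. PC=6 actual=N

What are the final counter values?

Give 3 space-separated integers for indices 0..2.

Answer: 0 2 3

Derivation:
Ev 1: PC=2 idx=2 pred=T actual=T -> ctr[2]=3
Ev 2: PC=6 idx=0 pred=T actual=N -> ctr[0]=1
Ev 3: PC=6 idx=0 pred=N actual=N -> ctr[0]=0
Ev 4: PC=6 idx=0 pred=N actual=T -> ctr[0]=1
Ev 5: PC=6 idx=0 pred=N actual=N -> ctr[0]=0
Ev 6: PC=2 idx=2 pred=T actual=T -> ctr[2]=3
Ev 7: PC=6 idx=0 pred=N actual=N -> ctr[0]=0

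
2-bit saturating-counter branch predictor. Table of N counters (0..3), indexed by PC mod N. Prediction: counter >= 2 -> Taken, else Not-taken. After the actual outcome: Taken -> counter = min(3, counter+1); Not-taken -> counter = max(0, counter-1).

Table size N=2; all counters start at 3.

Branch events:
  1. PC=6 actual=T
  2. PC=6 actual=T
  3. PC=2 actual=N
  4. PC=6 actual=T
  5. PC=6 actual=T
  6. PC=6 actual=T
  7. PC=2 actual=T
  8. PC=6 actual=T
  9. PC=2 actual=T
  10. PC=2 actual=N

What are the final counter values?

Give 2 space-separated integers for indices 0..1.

Ev 1: PC=6 idx=0 pred=T actual=T -> ctr[0]=3
Ev 2: PC=6 idx=0 pred=T actual=T -> ctr[0]=3
Ev 3: PC=2 idx=0 pred=T actual=N -> ctr[0]=2
Ev 4: PC=6 idx=0 pred=T actual=T -> ctr[0]=3
Ev 5: PC=6 idx=0 pred=T actual=T -> ctr[0]=3
Ev 6: PC=6 idx=0 pred=T actual=T -> ctr[0]=3
Ev 7: PC=2 idx=0 pred=T actual=T -> ctr[0]=3
Ev 8: PC=6 idx=0 pred=T actual=T -> ctr[0]=3
Ev 9: PC=2 idx=0 pred=T actual=T -> ctr[0]=3
Ev 10: PC=2 idx=0 pred=T actual=N -> ctr[0]=2

Answer: 2 3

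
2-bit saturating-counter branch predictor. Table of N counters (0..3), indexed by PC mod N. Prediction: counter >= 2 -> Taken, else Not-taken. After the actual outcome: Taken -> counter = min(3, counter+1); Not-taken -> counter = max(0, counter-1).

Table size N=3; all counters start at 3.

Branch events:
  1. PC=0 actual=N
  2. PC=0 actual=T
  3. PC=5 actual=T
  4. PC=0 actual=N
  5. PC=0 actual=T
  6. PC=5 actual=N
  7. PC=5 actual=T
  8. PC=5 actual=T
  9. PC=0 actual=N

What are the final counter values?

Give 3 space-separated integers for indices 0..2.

Ev 1: PC=0 idx=0 pred=T actual=N -> ctr[0]=2
Ev 2: PC=0 idx=0 pred=T actual=T -> ctr[0]=3
Ev 3: PC=5 idx=2 pred=T actual=T -> ctr[2]=3
Ev 4: PC=0 idx=0 pred=T actual=N -> ctr[0]=2
Ev 5: PC=0 idx=0 pred=T actual=T -> ctr[0]=3
Ev 6: PC=5 idx=2 pred=T actual=N -> ctr[2]=2
Ev 7: PC=5 idx=2 pred=T actual=T -> ctr[2]=3
Ev 8: PC=5 idx=2 pred=T actual=T -> ctr[2]=3
Ev 9: PC=0 idx=0 pred=T actual=N -> ctr[0]=2

Answer: 2 3 3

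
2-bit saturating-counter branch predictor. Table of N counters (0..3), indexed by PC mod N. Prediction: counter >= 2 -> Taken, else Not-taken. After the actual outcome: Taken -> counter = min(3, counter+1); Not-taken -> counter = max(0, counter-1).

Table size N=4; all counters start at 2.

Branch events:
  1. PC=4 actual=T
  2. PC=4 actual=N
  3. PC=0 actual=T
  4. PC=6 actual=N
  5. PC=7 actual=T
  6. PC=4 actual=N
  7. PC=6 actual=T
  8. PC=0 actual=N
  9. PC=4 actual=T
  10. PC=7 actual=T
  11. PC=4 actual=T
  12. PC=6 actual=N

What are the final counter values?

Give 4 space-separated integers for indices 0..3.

Answer: 3 2 1 3

Derivation:
Ev 1: PC=4 idx=0 pred=T actual=T -> ctr[0]=3
Ev 2: PC=4 idx=0 pred=T actual=N -> ctr[0]=2
Ev 3: PC=0 idx=0 pred=T actual=T -> ctr[0]=3
Ev 4: PC=6 idx=2 pred=T actual=N -> ctr[2]=1
Ev 5: PC=7 idx=3 pred=T actual=T -> ctr[3]=3
Ev 6: PC=4 idx=0 pred=T actual=N -> ctr[0]=2
Ev 7: PC=6 idx=2 pred=N actual=T -> ctr[2]=2
Ev 8: PC=0 idx=0 pred=T actual=N -> ctr[0]=1
Ev 9: PC=4 idx=0 pred=N actual=T -> ctr[0]=2
Ev 10: PC=7 idx=3 pred=T actual=T -> ctr[3]=3
Ev 11: PC=4 idx=0 pred=T actual=T -> ctr[0]=3
Ev 12: PC=6 idx=2 pred=T actual=N -> ctr[2]=1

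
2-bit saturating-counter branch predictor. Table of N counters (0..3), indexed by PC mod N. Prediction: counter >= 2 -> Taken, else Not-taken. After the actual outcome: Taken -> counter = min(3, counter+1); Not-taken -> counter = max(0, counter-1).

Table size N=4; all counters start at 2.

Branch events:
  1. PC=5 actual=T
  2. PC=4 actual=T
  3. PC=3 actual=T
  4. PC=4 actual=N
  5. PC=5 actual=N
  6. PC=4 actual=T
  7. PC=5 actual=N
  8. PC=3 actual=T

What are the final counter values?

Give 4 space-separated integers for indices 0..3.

Ev 1: PC=5 idx=1 pred=T actual=T -> ctr[1]=3
Ev 2: PC=4 idx=0 pred=T actual=T -> ctr[0]=3
Ev 3: PC=3 idx=3 pred=T actual=T -> ctr[3]=3
Ev 4: PC=4 idx=0 pred=T actual=N -> ctr[0]=2
Ev 5: PC=5 idx=1 pred=T actual=N -> ctr[1]=2
Ev 6: PC=4 idx=0 pred=T actual=T -> ctr[0]=3
Ev 7: PC=5 idx=1 pred=T actual=N -> ctr[1]=1
Ev 8: PC=3 idx=3 pred=T actual=T -> ctr[3]=3

Answer: 3 1 2 3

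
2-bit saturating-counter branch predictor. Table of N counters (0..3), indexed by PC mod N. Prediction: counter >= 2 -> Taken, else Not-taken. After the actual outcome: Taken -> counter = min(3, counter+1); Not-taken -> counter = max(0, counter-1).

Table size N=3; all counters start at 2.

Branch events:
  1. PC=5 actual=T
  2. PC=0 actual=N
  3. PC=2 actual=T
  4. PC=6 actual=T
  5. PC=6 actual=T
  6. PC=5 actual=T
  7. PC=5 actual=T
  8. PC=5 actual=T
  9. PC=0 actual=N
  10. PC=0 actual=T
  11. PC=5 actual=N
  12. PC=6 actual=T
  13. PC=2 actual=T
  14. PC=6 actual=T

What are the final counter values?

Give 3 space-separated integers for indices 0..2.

Ev 1: PC=5 idx=2 pred=T actual=T -> ctr[2]=3
Ev 2: PC=0 idx=0 pred=T actual=N -> ctr[0]=1
Ev 3: PC=2 idx=2 pred=T actual=T -> ctr[2]=3
Ev 4: PC=6 idx=0 pred=N actual=T -> ctr[0]=2
Ev 5: PC=6 idx=0 pred=T actual=T -> ctr[0]=3
Ev 6: PC=5 idx=2 pred=T actual=T -> ctr[2]=3
Ev 7: PC=5 idx=2 pred=T actual=T -> ctr[2]=3
Ev 8: PC=5 idx=2 pred=T actual=T -> ctr[2]=3
Ev 9: PC=0 idx=0 pred=T actual=N -> ctr[0]=2
Ev 10: PC=0 idx=0 pred=T actual=T -> ctr[0]=3
Ev 11: PC=5 idx=2 pred=T actual=N -> ctr[2]=2
Ev 12: PC=6 idx=0 pred=T actual=T -> ctr[0]=3
Ev 13: PC=2 idx=2 pred=T actual=T -> ctr[2]=3
Ev 14: PC=6 idx=0 pred=T actual=T -> ctr[0]=3

Answer: 3 2 3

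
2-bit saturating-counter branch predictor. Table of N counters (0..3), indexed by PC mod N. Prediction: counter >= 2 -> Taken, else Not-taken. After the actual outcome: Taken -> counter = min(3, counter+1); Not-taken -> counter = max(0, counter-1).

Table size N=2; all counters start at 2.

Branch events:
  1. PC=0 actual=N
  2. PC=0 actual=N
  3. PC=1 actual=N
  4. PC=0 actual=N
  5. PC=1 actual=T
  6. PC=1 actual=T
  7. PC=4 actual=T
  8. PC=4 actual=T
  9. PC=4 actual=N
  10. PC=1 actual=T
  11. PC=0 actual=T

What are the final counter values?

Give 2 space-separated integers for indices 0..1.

Ev 1: PC=0 idx=0 pred=T actual=N -> ctr[0]=1
Ev 2: PC=0 idx=0 pred=N actual=N -> ctr[0]=0
Ev 3: PC=1 idx=1 pred=T actual=N -> ctr[1]=1
Ev 4: PC=0 idx=0 pred=N actual=N -> ctr[0]=0
Ev 5: PC=1 idx=1 pred=N actual=T -> ctr[1]=2
Ev 6: PC=1 idx=1 pred=T actual=T -> ctr[1]=3
Ev 7: PC=4 idx=0 pred=N actual=T -> ctr[0]=1
Ev 8: PC=4 idx=0 pred=N actual=T -> ctr[0]=2
Ev 9: PC=4 idx=0 pred=T actual=N -> ctr[0]=1
Ev 10: PC=1 idx=1 pred=T actual=T -> ctr[1]=3
Ev 11: PC=0 idx=0 pred=N actual=T -> ctr[0]=2

Answer: 2 3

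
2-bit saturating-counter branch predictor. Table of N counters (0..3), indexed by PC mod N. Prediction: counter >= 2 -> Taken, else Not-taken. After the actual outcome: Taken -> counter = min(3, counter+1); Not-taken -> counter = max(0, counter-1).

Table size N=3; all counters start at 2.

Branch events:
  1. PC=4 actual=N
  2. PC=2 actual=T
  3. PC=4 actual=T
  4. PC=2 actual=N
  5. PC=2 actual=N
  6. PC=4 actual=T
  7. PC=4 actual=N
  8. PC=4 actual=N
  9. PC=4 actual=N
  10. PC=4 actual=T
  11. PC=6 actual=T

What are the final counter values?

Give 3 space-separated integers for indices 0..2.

Answer: 3 1 1

Derivation:
Ev 1: PC=4 idx=1 pred=T actual=N -> ctr[1]=1
Ev 2: PC=2 idx=2 pred=T actual=T -> ctr[2]=3
Ev 3: PC=4 idx=1 pred=N actual=T -> ctr[1]=2
Ev 4: PC=2 idx=2 pred=T actual=N -> ctr[2]=2
Ev 5: PC=2 idx=2 pred=T actual=N -> ctr[2]=1
Ev 6: PC=4 idx=1 pred=T actual=T -> ctr[1]=3
Ev 7: PC=4 idx=1 pred=T actual=N -> ctr[1]=2
Ev 8: PC=4 idx=1 pred=T actual=N -> ctr[1]=1
Ev 9: PC=4 idx=1 pred=N actual=N -> ctr[1]=0
Ev 10: PC=4 idx=1 pred=N actual=T -> ctr[1]=1
Ev 11: PC=6 idx=0 pred=T actual=T -> ctr[0]=3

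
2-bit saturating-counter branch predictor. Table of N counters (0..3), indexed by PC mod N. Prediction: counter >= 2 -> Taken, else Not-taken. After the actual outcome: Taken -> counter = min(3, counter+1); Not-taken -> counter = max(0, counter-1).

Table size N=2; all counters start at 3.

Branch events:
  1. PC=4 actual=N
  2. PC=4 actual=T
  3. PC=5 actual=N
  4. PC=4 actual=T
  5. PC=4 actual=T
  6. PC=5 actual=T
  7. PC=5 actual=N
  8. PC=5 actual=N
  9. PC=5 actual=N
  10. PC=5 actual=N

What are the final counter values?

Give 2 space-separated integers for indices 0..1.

Answer: 3 0

Derivation:
Ev 1: PC=4 idx=0 pred=T actual=N -> ctr[0]=2
Ev 2: PC=4 idx=0 pred=T actual=T -> ctr[0]=3
Ev 3: PC=5 idx=1 pred=T actual=N -> ctr[1]=2
Ev 4: PC=4 idx=0 pred=T actual=T -> ctr[0]=3
Ev 5: PC=4 idx=0 pred=T actual=T -> ctr[0]=3
Ev 6: PC=5 idx=1 pred=T actual=T -> ctr[1]=3
Ev 7: PC=5 idx=1 pred=T actual=N -> ctr[1]=2
Ev 8: PC=5 idx=1 pred=T actual=N -> ctr[1]=1
Ev 9: PC=5 idx=1 pred=N actual=N -> ctr[1]=0
Ev 10: PC=5 idx=1 pred=N actual=N -> ctr[1]=0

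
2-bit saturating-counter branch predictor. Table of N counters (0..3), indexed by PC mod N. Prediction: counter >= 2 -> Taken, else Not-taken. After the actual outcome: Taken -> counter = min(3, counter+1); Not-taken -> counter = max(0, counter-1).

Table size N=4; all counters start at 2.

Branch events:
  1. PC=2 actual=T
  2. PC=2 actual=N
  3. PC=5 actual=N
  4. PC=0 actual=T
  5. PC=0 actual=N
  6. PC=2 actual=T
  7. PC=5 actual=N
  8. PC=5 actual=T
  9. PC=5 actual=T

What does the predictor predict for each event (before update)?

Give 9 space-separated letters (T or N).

Ev 1: PC=2 idx=2 pred=T actual=T -> ctr[2]=3
Ev 2: PC=2 idx=2 pred=T actual=N -> ctr[2]=2
Ev 3: PC=5 idx=1 pred=T actual=N -> ctr[1]=1
Ev 4: PC=0 idx=0 pred=T actual=T -> ctr[0]=3
Ev 5: PC=0 idx=0 pred=T actual=N -> ctr[0]=2
Ev 6: PC=2 idx=2 pred=T actual=T -> ctr[2]=3
Ev 7: PC=5 idx=1 pred=N actual=N -> ctr[1]=0
Ev 8: PC=5 idx=1 pred=N actual=T -> ctr[1]=1
Ev 9: PC=5 idx=1 pred=N actual=T -> ctr[1]=2

Answer: T T T T T T N N N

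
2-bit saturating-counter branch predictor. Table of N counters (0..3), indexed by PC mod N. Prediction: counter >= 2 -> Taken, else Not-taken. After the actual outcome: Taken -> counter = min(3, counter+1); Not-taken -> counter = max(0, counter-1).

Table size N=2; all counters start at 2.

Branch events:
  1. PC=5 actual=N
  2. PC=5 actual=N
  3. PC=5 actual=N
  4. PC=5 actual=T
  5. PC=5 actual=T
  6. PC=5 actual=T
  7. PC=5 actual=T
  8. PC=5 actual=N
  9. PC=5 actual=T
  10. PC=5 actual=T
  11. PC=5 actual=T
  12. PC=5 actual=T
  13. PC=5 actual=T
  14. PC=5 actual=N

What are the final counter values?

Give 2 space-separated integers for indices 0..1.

Answer: 2 2

Derivation:
Ev 1: PC=5 idx=1 pred=T actual=N -> ctr[1]=1
Ev 2: PC=5 idx=1 pred=N actual=N -> ctr[1]=0
Ev 3: PC=5 idx=1 pred=N actual=N -> ctr[1]=0
Ev 4: PC=5 idx=1 pred=N actual=T -> ctr[1]=1
Ev 5: PC=5 idx=1 pred=N actual=T -> ctr[1]=2
Ev 6: PC=5 idx=1 pred=T actual=T -> ctr[1]=3
Ev 7: PC=5 idx=1 pred=T actual=T -> ctr[1]=3
Ev 8: PC=5 idx=1 pred=T actual=N -> ctr[1]=2
Ev 9: PC=5 idx=1 pred=T actual=T -> ctr[1]=3
Ev 10: PC=5 idx=1 pred=T actual=T -> ctr[1]=3
Ev 11: PC=5 idx=1 pred=T actual=T -> ctr[1]=3
Ev 12: PC=5 idx=1 pred=T actual=T -> ctr[1]=3
Ev 13: PC=5 idx=1 pred=T actual=T -> ctr[1]=3
Ev 14: PC=5 idx=1 pred=T actual=N -> ctr[1]=2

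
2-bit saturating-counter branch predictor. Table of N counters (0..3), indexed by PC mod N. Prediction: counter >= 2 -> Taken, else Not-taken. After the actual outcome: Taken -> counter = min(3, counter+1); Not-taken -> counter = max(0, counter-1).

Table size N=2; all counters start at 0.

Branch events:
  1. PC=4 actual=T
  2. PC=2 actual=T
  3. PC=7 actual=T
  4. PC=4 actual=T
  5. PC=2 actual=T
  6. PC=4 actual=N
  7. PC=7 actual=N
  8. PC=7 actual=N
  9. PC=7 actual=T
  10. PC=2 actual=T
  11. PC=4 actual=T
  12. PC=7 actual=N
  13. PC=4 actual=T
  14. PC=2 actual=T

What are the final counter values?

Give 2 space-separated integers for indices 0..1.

Ev 1: PC=4 idx=0 pred=N actual=T -> ctr[0]=1
Ev 2: PC=2 idx=0 pred=N actual=T -> ctr[0]=2
Ev 3: PC=7 idx=1 pred=N actual=T -> ctr[1]=1
Ev 4: PC=4 idx=0 pred=T actual=T -> ctr[0]=3
Ev 5: PC=2 idx=0 pred=T actual=T -> ctr[0]=3
Ev 6: PC=4 idx=0 pred=T actual=N -> ctr[0]=2
Ev 7: PC=7 idx=1 pred=N actual=N -> ctr[1]=0
Ev 8: PC=7 idx=1 pred=N actual=N -> ctr[1]=0
Ev 9: PC=7 idx=1 pred=N actual=T -> ctr[1]=1
Ev 10: PC=2 idx=0 pred=T actual=T -> ctr[0]=3
Ev 11: PC=4 idx=0 pred=T actual=T -> ctr[0]=3
Ev 12: PC=7 idx=1 pred=N actual=N -> ctr[1]=0
Ev 13: PC=4 idx=0 pred=T actual=T -> ctr[0]=3
Ev 14: PC=2 idx=0 pred=T actual=T -> ctr[0]=3

Answer: 3 0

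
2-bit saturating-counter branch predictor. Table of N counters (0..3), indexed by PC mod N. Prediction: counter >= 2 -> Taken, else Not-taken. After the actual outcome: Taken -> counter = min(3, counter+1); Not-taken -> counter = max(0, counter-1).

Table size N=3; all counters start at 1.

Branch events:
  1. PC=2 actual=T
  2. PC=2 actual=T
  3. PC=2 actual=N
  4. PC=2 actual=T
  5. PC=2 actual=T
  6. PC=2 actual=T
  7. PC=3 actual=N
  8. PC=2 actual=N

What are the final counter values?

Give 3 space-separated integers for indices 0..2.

Ev 1: PC=2 idx=2 pred=N actual=T -> ctr[2]=2
Ev 2: PC=2 idx=2 pred=T actual=T -> ctr[2]=3
Ev 3: PC=2 idx=2 pred=T actual=N -> ctr[2]=2
Ev 4: PC=2 idx=2 pred=T actual=T -> ctr[2]=3
Ev 5: PC=2 idx=2 pred=T actual=T -> ctr[2]=3
Ev 6: PC=2 idx=2 pred=T actual=T -> ctr[2]=3
Ev 7: PC=3 idx=0 pred=N actual=N -> ctr[0]=0
Ev 8: PC=2 idx=2 pred=T actual=N -> ctr[2]=2

Answer: 0 1 2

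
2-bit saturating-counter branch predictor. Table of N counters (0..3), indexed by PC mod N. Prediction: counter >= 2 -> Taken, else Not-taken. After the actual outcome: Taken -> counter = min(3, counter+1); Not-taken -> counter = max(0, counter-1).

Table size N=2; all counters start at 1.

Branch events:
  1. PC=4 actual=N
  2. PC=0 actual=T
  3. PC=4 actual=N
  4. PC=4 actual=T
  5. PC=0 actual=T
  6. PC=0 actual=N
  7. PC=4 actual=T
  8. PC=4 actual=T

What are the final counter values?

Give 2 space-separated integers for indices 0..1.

Ev 1: PC=4 idx=0 pred=N actual=N -> ctr[0]=0
Ev 2: PC=0 idx=0 pred=N actual=T -> ctr[0]=1
Ev 3: PC=4 idx=0 pred=N actual=N -> ctr[0]=0
Ev 4: PC=4 idx=0 pred=N actual=T -> ctr[0]=1
Ev 5: PC=0 idx=0 pred=N actual=T -> ctr[0]=2
Ev 6: PC=0 idx=0 pred=T actual=N -> ctr[0]=1
Ev 7: PC=4 idx=0 pred=N actual=T -> ctr[0]=2
Ev 8: PC=4 idx=0 pred=T actual=T -> ctr[0]=3

Answer: 3 1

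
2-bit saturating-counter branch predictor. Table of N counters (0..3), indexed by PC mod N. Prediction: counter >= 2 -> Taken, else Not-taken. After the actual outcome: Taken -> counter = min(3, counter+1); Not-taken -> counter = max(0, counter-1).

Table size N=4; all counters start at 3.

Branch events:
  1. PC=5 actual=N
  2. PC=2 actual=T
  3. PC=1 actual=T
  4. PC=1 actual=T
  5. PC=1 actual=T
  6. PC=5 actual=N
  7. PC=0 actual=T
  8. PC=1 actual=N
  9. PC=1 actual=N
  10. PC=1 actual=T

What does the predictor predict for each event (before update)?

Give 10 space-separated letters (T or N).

Answer: T T T T T T T T N N

Derivation:
Ev 1: PC=5 idx=1 pred=T actual=N -> ctr[1]=2
Ev 2: PC=2 idx=2 pred=T actual=T -> ctr[2]=3
Ev 3: PC=1 idx=1 pred=T actual=T -> ctr[1]=3
Ev 4: PC=1 idx=1 pred=T actual=T -> ctr[1]=3
Ev 5: PC=1 idx=1 pred=T actual=T -> ctr[1]=3
Ev 6: PC=5 idx=1 pred=T actual=N -> ctr[1]=2
Ev 7: PC=0 idx=0 pred=T actual=T -> ctr[0]=3
Ev 8: PC=1 idx=1 pred=T actual=N -> ctr[1]=1
Ev 9: PC=1 idx=1 pred=N actual=N -> ctr[1]=0
Ev 10: PC=1 idx=1 pred=N actual=T -> ctr[1]=1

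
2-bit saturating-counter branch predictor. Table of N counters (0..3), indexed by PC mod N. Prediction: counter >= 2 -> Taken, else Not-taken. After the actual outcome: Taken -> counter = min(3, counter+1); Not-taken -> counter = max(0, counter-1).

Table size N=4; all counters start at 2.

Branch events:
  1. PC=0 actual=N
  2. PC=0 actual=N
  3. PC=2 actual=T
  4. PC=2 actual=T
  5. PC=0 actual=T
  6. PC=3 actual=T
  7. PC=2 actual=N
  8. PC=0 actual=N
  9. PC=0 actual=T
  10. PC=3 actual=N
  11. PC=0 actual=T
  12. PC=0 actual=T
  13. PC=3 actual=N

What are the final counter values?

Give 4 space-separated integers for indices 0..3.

Answer: 3 2 2 1

Derivation:
Ev 1: PC=0 idx=0 pred=T actual=N -> ctr[0]=1
Ev 2: PC=0 idx=0 pred=N actual=N -> ctr[0]=0
Ev 3: PC=2 idx=2 pred=T actual=T -> ctr[2]=3
Ev 4: PC=2 idx=2 pred=T actual=T -> ctr[2]=3
Ev 5: PC=0 idx=0 pred=N actual=T -> ctr[0]=1
Ev 6: PC=3 idx=3 pred=T actual=T -> ctr[3]=3
Ev 7: PC=2 idx=2 pred=T actual=N -> ctr[2]=2
Ev 8: PC=0 idx=0 pred=N actual=N -> ctr[0]=0
Ev 9: PC=0 idx=0 pred=N actual=T -> ctr[0]=1
Ev 10: PC=3 idx=3 pred=T actual=N -> ctr[3]=2
Ev 11: PC=0 idx=0 pred=N actual=T -> ctr[0]=2
Ev 12: PC=0 idx=0 pred=T actual=T -> ctr[0]=3
Ev 13: PC=3 idx=3 pred=T actual=N -> ctr[3]=1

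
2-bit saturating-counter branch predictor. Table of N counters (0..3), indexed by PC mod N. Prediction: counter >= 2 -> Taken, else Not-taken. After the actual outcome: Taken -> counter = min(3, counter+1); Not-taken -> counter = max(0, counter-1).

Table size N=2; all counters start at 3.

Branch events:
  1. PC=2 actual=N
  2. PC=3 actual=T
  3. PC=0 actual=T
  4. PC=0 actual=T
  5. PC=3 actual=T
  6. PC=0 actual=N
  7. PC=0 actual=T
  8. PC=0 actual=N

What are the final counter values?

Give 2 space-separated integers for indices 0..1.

Ev 1: PC=2 idx=0 pred=T actual=N -> ctr[0]=2
Ev 2: PC=3 idx=1 pred=T actual=T -> ctr[1]=3
Ev 3: PC=0 idx=0 pred=T actual=T -> ctr[0]=3
Ev 4: PC=0 idx=0 pred=T actual=T -> ctr[0]=3
Ev 5: PC=3 idx=1 pred=T actual=T -> ctr[1]=3
Ev 6: PC=0 idx=0 pred=T actual=N -> ctr[0]=2
Ev 7: PC=0 idx=0 pred=T actual=T -> ctr[0]=3
Ev 8: PC=0 idx=0 pred=T actual=N -> ctr[0]=2

Answer: 2 3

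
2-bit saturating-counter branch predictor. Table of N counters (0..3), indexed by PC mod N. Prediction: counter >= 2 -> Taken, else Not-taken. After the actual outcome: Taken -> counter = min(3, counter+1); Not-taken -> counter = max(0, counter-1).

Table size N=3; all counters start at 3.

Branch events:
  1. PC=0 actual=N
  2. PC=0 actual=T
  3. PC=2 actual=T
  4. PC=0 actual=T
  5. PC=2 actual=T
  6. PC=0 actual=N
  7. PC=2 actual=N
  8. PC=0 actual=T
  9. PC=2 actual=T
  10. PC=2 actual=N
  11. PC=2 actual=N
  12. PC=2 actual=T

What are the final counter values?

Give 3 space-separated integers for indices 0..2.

Answer: 3 3 2

Derivation:
Ev 1: PC=0 idx=0 pred=T actual=N -> ctr[0]=2
Ev 2: PC=0 idx=0 pred=T actual=T -> ctr[0]=3
Ev 3: PC=2 idx=2 pred=T actual=T -> ctr[2]=3
Ev 4: PC=0 idx=0 pred=T actual=T -> ctr[0]=3
Ev 5: PC=2 idx=2 pred=T actual=T -> ctr[2]=3
Ev 6: PC=0 idx=0 pred=T actual=N -> ctr[0]=2
Ev 7: PC=2 idx=2 pred=T actual=N -> ctr[2]=2
Ev 8: PC=0 idx=0 pred=T actual=T -> ctr[0]=3
Ev 9: PC=2 idx=2 pred=T actual=T -> ctr[2]=3
Ev 10: PC=2 idx=2 pred=T actual=N -> ctr[2]=2
Ev 11: PC=2 idx=2 pred=T actual=N -> ctr[2]=1
Ev 12: PC=2 idx=2 pred=N actual=T -> ctr[2]=2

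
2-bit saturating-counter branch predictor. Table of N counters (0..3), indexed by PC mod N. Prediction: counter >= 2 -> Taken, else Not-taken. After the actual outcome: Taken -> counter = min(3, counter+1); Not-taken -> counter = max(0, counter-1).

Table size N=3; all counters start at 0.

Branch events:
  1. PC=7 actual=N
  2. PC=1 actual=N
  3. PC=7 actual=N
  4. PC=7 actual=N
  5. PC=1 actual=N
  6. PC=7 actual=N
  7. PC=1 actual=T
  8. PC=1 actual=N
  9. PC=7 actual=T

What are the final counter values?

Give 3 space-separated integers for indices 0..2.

Answer: 0 1 0

Derivation:
Ev 1: PC=7 idx=1 pred=N actual=N -> ctr[1]=0
Ev 2: PC=1 idx=1 pred=N actual=N -> ctr[1]=0
Ev 3: PC=7 idx=1 pred=N actual=N -> ctr[1]=0
Ev 4: PC=7 idx=1 pred=N actual=N -> ctr[1]=0
Ev 5: PC=1 idx=1 pred=N actual=N -> ctr[1]=0
Ev 6: PC=7 idx=1 pred=N actual=N -> ctr[1]=0
Ev 7: PC=1 idx=1 pred=N actual=T -> ctr[1]=1
Ev 8: PC=1 idx=1 pred=N actual=N -> ctr[1]=0
Ev 9: PC=7 idx=1 pred=N actual=T -> ctr[1]=1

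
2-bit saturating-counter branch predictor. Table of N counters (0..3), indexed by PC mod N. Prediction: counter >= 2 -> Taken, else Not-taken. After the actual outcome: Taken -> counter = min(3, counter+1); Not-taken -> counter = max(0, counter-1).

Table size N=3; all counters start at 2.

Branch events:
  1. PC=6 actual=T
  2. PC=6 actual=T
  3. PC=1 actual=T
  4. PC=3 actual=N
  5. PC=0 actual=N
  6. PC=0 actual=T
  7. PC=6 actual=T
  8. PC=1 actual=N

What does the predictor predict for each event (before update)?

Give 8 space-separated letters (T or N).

Answer: T T T T T N T T

Derivation:
Ev 1: PC=6 idx=0 pred=T actual=T -> ctr[0]=3
Ev 2: PC=6 idx=0 pred=T actual=T -> ctr[0]=3
Ev 3: PC=1 idx=1 pred=T actual=T -> ctr[1]=3
Ev 4: PC=3 idx=0 pred=T actual=N -> ctr[0]=2
Ev 5: PC=0 idx=0 pred=T actual=N -> ctr[0]=1
Ev 6: PC=0 idx=0 pred=N actual=T -> ctr[0]=2
Ev 7: PC=6 idx=0 pred=T actual=T -> ctr[0]=3
Ev 8: PC=1 idx=1 pred=T actual=N -> ctr[1]=2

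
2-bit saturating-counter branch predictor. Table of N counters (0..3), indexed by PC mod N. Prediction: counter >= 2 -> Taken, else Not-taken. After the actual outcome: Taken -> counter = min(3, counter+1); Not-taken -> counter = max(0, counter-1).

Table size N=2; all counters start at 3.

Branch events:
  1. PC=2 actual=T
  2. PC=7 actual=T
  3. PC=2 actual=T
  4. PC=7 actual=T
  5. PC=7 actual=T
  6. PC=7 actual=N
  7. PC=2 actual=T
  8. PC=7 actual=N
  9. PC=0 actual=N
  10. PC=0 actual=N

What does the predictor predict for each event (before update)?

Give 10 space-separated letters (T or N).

Ev 1: PC=2 idx=0 pred=T actual=T -> ctr[0]=3
Ev 2: PC=7 idx=1 pred=T actual=T -> ctr[1]=3
Ev 3: PC=2 idx=0 pred=T actual=T -> ctr[0]=3
Ev 4: PC=7 idx=1 pred=T actual=T -> ctr[1]=3
Ev 5: PC=7 idx=1 pred=T actual=T -> ctr[1]=3
Ev 6: PC=7 idx=1 pred=T actual=N -> ctr[1]=2
Ev 7: PC=2 idx=0 pred=T actual=T -> ctr[0]=3
Ev 8: PC=7 idx=1 pred=T actual=N -> ctr[1]=1
Ev 9: PC=0 idx=0 pred=T actual=N -> ctr[0]=2
Ev 10: PC=0 idx=0 pred=T actual=N -> ctr[0]=1

Answer: T T T T T T T T T T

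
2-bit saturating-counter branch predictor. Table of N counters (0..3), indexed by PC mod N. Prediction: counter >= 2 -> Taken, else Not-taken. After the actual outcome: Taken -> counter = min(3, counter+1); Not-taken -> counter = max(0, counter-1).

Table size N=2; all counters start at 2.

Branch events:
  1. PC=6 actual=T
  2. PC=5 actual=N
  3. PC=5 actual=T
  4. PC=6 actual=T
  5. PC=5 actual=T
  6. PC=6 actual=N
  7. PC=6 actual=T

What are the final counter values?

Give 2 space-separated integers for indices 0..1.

Answer: 3 3

Derivation:
Ev 1: PC=6 idx=0 pred=T actual=T -> ctr[0]=3
Ev 2: PC=5 idx=1 pred=T actual=N -> ctr[1]=1
Ev 3: PC=5 idx=1 pred=N actual=T -> ctr[1]=2
Ev 4: PC=6 idx=0 pred=T actual=T -> ctr[0]=3
Ev 5: PC=5 idx=1 pred=T actual=T -> ctr[1]=3
Ev 6: PC=6 idx=0 pred=T actual=N -> ctr[0]=2
Ev 7: PC=6 idx=0 pred=T actual=T -> ctr[0]=3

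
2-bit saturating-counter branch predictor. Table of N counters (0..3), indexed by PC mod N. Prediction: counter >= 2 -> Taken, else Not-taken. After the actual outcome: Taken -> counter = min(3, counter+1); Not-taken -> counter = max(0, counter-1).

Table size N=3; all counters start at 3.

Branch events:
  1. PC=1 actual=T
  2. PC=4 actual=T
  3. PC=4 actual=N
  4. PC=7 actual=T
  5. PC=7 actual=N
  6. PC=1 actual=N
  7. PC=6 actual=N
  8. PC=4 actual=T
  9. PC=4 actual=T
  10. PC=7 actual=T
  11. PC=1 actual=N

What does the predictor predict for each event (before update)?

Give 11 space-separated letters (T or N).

Answer: T T T T T T T N T T T

Derivation:
Ev 1: PC=1 idx=1 pred=T actual=T -> ctr[1]=3
Ev 2: PC=4 idx=1 pred=T actual=T -> ctr[1]=3
Ev 3: PC=4 idx=1 pred=T actual=N -> ctr[1]=2
Ev 4: PC=7 idx=1 pred=T actual=T -> ctr[1]=3
Ev 5: PC=7 idx=1 pred=T actual=N -> ctr[1]=2
Ev 6: PC=1 idx=1 pred=T actual=N -> ctr[1]=1
Ev 7: PC=6 idx=0 pred=T actual=N -> ctr[0]=2
Ev 8: PC=4 idx=1 pred=N actual=T -> ctr[1]=2
Ev 9: PC=4 idx=1 pred=T actual=T -> ctr[1]=3
Ev 10: PC=7 idx=1 pred=T actual=T -> ctr[1]=3
Ev 11: PC=1 idx=1 pred=T actual=N -> ctr[1]=2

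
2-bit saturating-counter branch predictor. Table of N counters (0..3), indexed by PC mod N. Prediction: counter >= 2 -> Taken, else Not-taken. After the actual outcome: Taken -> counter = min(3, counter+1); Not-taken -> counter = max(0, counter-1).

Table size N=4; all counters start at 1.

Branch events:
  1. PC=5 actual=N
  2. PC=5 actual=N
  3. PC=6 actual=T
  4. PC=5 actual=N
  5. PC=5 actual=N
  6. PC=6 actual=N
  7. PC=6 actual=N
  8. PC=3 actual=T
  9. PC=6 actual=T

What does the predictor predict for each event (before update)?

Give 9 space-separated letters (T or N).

Answer: N N N N N T N N N

Derivation:
Ev 1: PC=5 idx=1 pred=N actual=N -> ctr[1]=0
Ev 2: PC=5 idx=1 pred=N actual=N -> ctr[1]=0
Ev 3: PC=6 idx=2 pred=N actual=T -> ctr[2]=2
Ev 4: PC=5 idx=1 pred=N actual=N -> ctr[1]=0
Ev 5: PC=5 idx=1 pred=N actual=N -> ctr[1]=0
Ev 6: PC=6 idx=2 pred=T actual=N -> ctr[2]=1
Ev 7: PC=6 idx=2 pred=N actual=N -> ctr[2]=0
Ev 8: PC=3 idx=3 pred=N actual=T -> ctr[3]=2
Ev 9: PC=6 idx=2 pred=N actual=T -> ctr[2]=1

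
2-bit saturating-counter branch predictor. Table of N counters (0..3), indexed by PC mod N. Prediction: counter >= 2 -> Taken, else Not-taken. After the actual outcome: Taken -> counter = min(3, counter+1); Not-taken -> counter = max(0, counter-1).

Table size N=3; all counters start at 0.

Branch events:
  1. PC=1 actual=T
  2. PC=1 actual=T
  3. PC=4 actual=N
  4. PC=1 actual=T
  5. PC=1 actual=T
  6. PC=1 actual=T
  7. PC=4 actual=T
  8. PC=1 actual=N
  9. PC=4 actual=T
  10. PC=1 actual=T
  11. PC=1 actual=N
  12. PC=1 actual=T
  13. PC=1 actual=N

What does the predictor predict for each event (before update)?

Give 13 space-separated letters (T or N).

Answer: N N T N T T T T T T T T T

Derivation:
Ev 1: PC=1 idx=1 pred=N actual=T -> ctr[1]=1
Ev 2: PC=1 idx=1 pred=N actual=T -> ctr[1]=2
Ev 3: PC=4 idx=1 pred=T actual=N -> ctr[1]=1
Ev 4: PC=1 idx=1 pred=N actual=T -> ctr[1]=2
Ev 5: PC=1 idx=1 pred=T actual=T -> ctr[1]=3
Ev 6: PC=1 idx=1 pred=T actual=T -> ctr[1]=3
Ev 7: PC=4 idx=1 pred=T actual=T -> ctr[1]=3
Ev 8: PC=1 idx=1 pred=T actual=N -> ctr[1]=2
Ev 9: PC=4 idx=1 pred=T actual=T -> ctr[1]=3
Ev 10: PC=1 idx=1 pred=T actual=T -> ctr[1]=3
Ev 11: PC=1 idx=1 pred=T actual=N -> ctr[1]=2
Ev 12: PC=1 idx=1 pred=T actual=T -> ctr[1]=3
Ev 13: PC=1 idx=1 pred=T actual=N -> ctr[1]=2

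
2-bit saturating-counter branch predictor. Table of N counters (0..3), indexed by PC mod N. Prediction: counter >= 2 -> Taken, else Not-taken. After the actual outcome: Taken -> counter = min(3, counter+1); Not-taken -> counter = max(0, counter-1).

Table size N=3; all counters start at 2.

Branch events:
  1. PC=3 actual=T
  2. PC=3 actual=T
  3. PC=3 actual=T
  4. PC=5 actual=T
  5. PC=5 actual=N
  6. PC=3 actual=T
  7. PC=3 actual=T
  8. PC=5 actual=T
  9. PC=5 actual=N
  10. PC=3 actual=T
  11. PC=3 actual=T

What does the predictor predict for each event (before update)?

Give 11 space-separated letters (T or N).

Ev 1: PC=3 idx=0 pred=T actual=T -> ctr[0]=3
Ev 2: PC=3 idx=0 pred=T actual=T -> ctr[0]=3
Ev 3: PC=3 idx=0 pred=T actual=T -> ctr[0]=3
Ev 4: PC=5 idx=2 pred=T actual=T -> ctr[2]=3
Ev 5: PC=5 idx=2 pred=T actual=N -> ctr[2]=2
Ev 6: PC=3 idx=0 pred=T actual=T -> ctr[0]=3
Ev 7: PC=3 idx=0 pred=T actual=T -> ctr[0]=3
Ev 8: PC=5 idx=2 pred=T actual=T -> ctr[2]=3
Ev 9: PC=5 idx=2 pred=T actual=N -> ctr[2]=2
Ev 10: PC=3 idx=0 pred=T actual=T -> ctr[0]=3
Ev 11: PC=3 idx=0 pred=T actual=T -> ctr[0]=3

Answer: T T T T T T T T T T T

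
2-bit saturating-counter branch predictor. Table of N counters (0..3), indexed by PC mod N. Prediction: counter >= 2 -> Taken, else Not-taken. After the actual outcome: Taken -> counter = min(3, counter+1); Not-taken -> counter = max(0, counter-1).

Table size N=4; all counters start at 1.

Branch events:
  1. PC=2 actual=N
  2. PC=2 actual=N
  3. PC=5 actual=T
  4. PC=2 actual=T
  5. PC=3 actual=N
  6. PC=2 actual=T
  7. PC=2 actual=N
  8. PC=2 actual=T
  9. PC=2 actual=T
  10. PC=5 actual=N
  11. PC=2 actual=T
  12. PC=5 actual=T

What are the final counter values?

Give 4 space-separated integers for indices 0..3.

Answer: 1 2 3 0

Derivation:
Ev 1: PC=2 idx=2 pred=N actual=N -> ctr[2]=0
Ev 2: PC=2 idx=2 pred=N actual=N -> ctr[2]=0
Ev 3: PC=5 idx=1 pred=N actual=T -> ctr[1]=2
Ev 4: PC=2 idx=2 pred=N actual=T -> ctr[2]=1
Ev 5: PC=3 idx=3 pred=N actual=N -> ctr[3]=0
Ev 6: PC=2 idx=2 pred=N actual=T -> ctr[2]=2
Ev 7: PC=2 idx=2 pred=T actual=N -> ctr[2]=1
Ev 8: PC=2 idx=2 pred=N actual=T -> ctr[2]=2
Ev 9: PC=2 idx=2 pred=T actual=T -> ctr[2]=3
Ev 10: PC=5 idx=1 pred=T actual=N -> ctr[1]=1
Ev 11: PC=2 idx=2 pred=T actual=T -> ctr[2]=3
Ev 12: PC=5 idx=1 pred=N actual=T -> ctr[1]=2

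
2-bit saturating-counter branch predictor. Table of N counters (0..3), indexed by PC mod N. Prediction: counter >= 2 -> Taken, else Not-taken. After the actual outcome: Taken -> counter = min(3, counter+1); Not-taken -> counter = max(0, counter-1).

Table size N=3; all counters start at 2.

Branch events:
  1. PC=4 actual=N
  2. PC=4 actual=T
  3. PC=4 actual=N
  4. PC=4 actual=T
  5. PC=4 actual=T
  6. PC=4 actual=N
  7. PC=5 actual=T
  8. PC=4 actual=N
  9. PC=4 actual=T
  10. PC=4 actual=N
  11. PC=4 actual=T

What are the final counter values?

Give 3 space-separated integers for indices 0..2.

Ev 1: PC=4 idx=1 pred=T actual=N -> ctr[1]=1
Ev 2: PC=4 idx=1 pred=N actual=T -> ctr[1]=2
Ev 3: PC=4 idx=1 pred=T actual=N -> ctr[1]=1
Ev 4: PC=4 idx=1 pred=N actual=T -> ctr[1]=2
Ev 5: PC=4 idx=1 pred=T actual=T -> ctr[1]=3
Ev 6: PC=4 idx=1 pred=T actual=N -> ctr[1]=2
Ev 7: PC=5 idx=2 pred=T actual=T -> ctr[2]=3
Ev 8: PC=4 idx=1 pred=T actual=N -> ctr[1]=1
Ev 9: PC=4 idx=1 pred=N actual=T -> ctr[1]=2
Ev 10: PC=4 idx=1 pred=T actual=N -> ctr[1]=1
Ev 11: PC=4 idx=1 pred=N actual=T -> ctr[1]=2

Answer: 2 2 3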